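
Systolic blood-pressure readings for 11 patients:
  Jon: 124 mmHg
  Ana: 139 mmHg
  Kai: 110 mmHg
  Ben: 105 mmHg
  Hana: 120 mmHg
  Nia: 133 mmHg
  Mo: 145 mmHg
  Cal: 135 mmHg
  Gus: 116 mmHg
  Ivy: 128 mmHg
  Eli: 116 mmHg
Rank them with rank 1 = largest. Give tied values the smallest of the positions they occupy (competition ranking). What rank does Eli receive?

Sorted (descending): 145, 139, 135, 133, 128, 124, 120, 116, 116, 110, 105
The 2 values of 116 occupy positions 8–9 → each gets rank 8.
Eli has value 116 mmHg → rank 8.

8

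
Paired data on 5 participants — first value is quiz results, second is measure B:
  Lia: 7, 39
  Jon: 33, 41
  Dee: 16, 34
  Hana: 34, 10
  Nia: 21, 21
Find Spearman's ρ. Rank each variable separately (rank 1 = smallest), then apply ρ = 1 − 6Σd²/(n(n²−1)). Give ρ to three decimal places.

-0.400

Ranks of variable 1: 1, 4, 2, 5, 3
Ranks of variable 2: 4, 5, 3, 1, 2
d = r₁ − r₂: -3, -1, -1, 4, 1
d²: 9, 1, 1, 16, 1; Σd² = 28
ρ = 1 − 6·28/(5·24) = 1 − 168/120 = -0.400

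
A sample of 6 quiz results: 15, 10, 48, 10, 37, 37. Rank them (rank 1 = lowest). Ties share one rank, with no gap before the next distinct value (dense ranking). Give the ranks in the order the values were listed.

Sorted (ascending): 10, 10, 15, 37, 37, 48
The 2 values of 10 share dense rank 1.
The 2 values of 37 share dense rank 3.
Remaining distinct values take the next consecutive integers.

2, 1, 4, 1, 3, 3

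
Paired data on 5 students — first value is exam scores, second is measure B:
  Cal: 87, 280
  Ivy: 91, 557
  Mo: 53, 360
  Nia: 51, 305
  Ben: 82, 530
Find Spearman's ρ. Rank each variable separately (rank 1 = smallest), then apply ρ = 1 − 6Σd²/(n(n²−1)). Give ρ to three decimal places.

0.400

Ranks of variable 1: 4, 5, 2, 1, 3
Ranks of variable 2: 1, 5, 3, 2, 4
d = r₁ − r₂: 3, 0, -1, -1, -1
d²: 9, 0, 1, 1, 1; Σd² = 12
ρ = 1 − 6·12/(5·24) = 1 − 72/120 = 0.400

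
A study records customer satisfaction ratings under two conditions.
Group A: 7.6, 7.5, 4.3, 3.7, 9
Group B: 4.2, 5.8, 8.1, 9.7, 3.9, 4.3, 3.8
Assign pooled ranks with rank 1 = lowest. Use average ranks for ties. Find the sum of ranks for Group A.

Sorted (ascending): 3.7, 3.8, 3.9, 4.2, 4.3, 4.3, 5.8, 7.5, 7.6, 8.1, 9, 9.7
The 2 values of 4.3 occupy positions 5–6 → average rank (5+6)/2 = 5.5.
Group A values → pooled ranks: 7.6→9, 7.5→8, 4.3→5.5, 3.7→1, 9→11
Rank sum = 9 + 8 + 5.5 + 1 + 11 = 34.5

34.5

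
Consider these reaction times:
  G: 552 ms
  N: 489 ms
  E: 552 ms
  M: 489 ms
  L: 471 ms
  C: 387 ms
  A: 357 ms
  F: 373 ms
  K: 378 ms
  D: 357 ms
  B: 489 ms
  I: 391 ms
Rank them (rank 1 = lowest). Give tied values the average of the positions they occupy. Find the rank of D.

1.5

Sorted (ascending): 357, 357, 373, 378, 387, 391, 471, 489, 489, 489, 552, 552
The 2 values of 357 occupy positions 1–2 → average rank (1+2)/2 = 1.5.
The 3 values of 489 occupy positions 8–10 → average rank 9.
The 2 values of 552 occupy positions 11–12 → average rank (11+12)/2 = 11.5.
D has value 357 ms → rank 1.5.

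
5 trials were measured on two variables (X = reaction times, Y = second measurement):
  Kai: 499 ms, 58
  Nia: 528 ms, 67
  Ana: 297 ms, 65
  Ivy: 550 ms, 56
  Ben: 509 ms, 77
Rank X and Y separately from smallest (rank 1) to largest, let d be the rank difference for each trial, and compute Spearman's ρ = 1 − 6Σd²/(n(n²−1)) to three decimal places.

-0.200

Ranks of variable 1: 2, 4, 1, 5, 3
Ranks of variable 2: 2, 4, 3, 1, 5
d = r₁ − r₂: 0, 0, -2, 4, -2
d²: 0, 0, 4, 16, 4; Σd² = 24
ρ = 1 − 6·24/(5·24) = 1 − 144/120 = -0.200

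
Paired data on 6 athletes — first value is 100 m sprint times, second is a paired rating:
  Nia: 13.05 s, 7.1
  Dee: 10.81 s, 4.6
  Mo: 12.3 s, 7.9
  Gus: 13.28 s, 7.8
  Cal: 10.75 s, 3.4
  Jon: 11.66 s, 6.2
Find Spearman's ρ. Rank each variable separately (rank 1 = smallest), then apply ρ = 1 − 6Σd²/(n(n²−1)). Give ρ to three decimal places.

Ranks of variable 1: 5, 2, 4, 6, 1, 3
Ranks of variable 2: 4, 2, 6, 5, 1, 3
d = r₁ − r₂: 1, 0, -2, 1, 0, 0
d²: 1, 0, 4, 1, 0, 0; Σd² = 6
ρ = 1 − 6·6/(6·35) = 1 − 36/210 = 0.829

0.829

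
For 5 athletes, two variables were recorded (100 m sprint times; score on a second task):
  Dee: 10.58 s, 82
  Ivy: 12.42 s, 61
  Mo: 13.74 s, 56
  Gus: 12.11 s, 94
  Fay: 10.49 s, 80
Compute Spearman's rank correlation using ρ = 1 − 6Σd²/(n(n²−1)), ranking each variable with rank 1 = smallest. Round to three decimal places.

-0.600

Ranks of variable 1: 2, 4, 5, 3, 1
Ranks of variable 2: 4, 2, 1, 5, 3
d = r₁ − r₂: -2, 2, 4, -2, -2
d²: 4, 4, 16, 4, 4; Σd² = 32
ρ = 1 − 6·32/(5·24) = 1 − 192/120 = -0.600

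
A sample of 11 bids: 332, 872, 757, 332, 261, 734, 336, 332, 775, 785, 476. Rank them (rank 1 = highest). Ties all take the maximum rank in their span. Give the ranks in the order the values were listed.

10, 1, 4, 10, 11, 5, 7, 10, 3, 2, 6

Sorted (descending): 872, 785, 775, 757, 734, 476, 336, 332, 332, 332, 261
The 3 values of 332 occupy positions 8–10 → each gets rank 10.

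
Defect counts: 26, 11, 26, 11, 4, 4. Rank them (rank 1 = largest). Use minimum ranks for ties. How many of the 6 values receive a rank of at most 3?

4

Sorted (descending): 26, 26, 11, 11, 4, 4
The 2 values of 26 occupy positions 1–2 → each gets rank 1.
The 2 values of 11 occupy positions 3–4 → each gets rank 3.
The 2 values of 4 occupy positions 5–6 → each gets rank 5.
Ranks ≤ 3: {1, 1, 3, 3} → 4 values.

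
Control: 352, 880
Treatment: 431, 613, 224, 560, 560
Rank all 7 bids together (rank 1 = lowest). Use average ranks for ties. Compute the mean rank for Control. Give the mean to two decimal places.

4.50

Sorted (ascending): 224, 352, 431, 560, 560, 613, 880
The 2 values of 560 occupy positions 4–5 → average rank (4+5)/2 = 4.5.
Control values → pooled ranks: 352→2, 880→7
Mean rank = (2 + 7) / 2 = 4.50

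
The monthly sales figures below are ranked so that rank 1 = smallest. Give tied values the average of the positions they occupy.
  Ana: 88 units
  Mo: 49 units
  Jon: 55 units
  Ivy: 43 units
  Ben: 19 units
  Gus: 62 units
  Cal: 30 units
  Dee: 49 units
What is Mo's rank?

4.5

Sorted (ascending): 19, 30, 43, 49, 49, 55, 62, 88
The 2 values of 49 occupy positions 4–5 → average rank (4+5)/2 = 4.5.
Mo has value 49 units → rank 4.5.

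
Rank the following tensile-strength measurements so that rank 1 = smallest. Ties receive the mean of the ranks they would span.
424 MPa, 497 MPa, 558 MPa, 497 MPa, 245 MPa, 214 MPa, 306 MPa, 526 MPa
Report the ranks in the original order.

4, 5.5, 8, 5.5, 2, 1, 3, 7

Sorted (ascending): 214, 245, 306, 424, 497, 497, 526, 558
The 2 values of 497 occupy positions 5–6 → average rank (5+6)/2 = 5.5.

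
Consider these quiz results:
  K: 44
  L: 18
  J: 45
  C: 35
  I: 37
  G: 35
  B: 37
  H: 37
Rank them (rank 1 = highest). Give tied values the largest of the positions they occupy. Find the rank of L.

8

Sorted (descending): 45, 44, 37, 37, 37, 35, 35, 18
The 3 values of 37 occupy positions 3–5 → each gets rank 5.
The 2 values of 35 occupy positions 6–7 → each gets rank 7.
L has value 18 → rank 8.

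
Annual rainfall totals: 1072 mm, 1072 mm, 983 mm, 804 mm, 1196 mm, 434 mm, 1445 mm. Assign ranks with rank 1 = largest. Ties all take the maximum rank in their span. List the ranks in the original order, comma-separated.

Sorted (descending): 1445, 1196, 1072, 1072, 983, 804, 434
The 2 values of 1072 occupy positions 3–4 → each gets rank 4.

4, 4, 5, 6, 2, 7, 1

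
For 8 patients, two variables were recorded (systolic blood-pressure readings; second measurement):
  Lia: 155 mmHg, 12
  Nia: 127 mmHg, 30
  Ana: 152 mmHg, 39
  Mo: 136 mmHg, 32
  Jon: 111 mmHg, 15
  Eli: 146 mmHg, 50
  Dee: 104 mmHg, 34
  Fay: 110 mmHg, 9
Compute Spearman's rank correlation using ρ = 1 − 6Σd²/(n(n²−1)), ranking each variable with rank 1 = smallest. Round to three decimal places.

Ranks of variable 1: 8, 4, 7, 5, 3, 6, 1, 2
Ranks of variable 2: 2, 4, 7, 5, 3, 8, 6, 1
d = r₁ − r₂: 6, 0, 0, 0, 0, -2, -5, 1
d²: 36, 0, 0, 0, 0, 4, 25, 1; Σd² = 66
ρ = 1 − 6·66/(8·63) = 1 − 396/504 = 0.214

0.214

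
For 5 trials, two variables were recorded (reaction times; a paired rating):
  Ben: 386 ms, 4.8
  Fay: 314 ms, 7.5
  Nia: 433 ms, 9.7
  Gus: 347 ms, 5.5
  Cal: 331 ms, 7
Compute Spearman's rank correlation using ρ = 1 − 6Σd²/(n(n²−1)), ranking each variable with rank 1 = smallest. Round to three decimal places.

0.000

Ranks of variable 1: 4, 1, 5, 3, 2
Ranks of variable 2: 1, 4, 5, 2, 3
d = r₁ − r₂: 3, -3, 0, 1, -1
d²: 9, 9, 0, 1, 1; Σd² = 20
ρ = 1 − 6·20/(5·24) = 1 − 120/120 = 0.000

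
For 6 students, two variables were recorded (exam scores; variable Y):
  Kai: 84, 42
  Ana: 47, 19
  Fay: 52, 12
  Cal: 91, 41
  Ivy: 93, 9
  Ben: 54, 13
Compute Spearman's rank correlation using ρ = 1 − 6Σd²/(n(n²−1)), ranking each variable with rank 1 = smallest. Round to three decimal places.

Ranks of variable 1: 4, 1, 2, 5, 6, 3
Ranks of variable 2: 6, 4, 2, 5, 1, 3
d = r₁ − r₂: -2, -3, 0, 0, 5, 0
d²: 4, 9, 0, 0, 25, 0; Σd² = 38
ρ = 1 − 6·38/(6·35) = 1 − 228/210 = -0.086

-0.086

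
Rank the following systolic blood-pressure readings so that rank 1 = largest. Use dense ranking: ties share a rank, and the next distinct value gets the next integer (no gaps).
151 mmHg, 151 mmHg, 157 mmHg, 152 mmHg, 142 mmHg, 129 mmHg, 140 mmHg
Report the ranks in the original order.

3, 3, 1, 2, 4, 6, 5

Sorted (descending): 157, 152, 151, 151, 142, 140, 129
The 2 values of 151 share dense rank 3.
Remaining distinct values take the next consecutive integers.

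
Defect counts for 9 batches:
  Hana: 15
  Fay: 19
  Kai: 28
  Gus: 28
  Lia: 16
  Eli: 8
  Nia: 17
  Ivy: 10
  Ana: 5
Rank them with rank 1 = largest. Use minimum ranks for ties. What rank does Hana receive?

6

Sorted (descending): 28, 28, 19, 17, 16, 15, 10, 8, 5
The 2 values of 28 occupy positions 1–2 → each gets rank 1.
Hana has value 15 → rank 6.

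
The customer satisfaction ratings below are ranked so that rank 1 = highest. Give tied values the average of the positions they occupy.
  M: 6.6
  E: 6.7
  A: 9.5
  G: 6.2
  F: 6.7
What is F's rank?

Sorted (descending): 9.5, 6.7, 6.7, 6.6, 6.2
The 2 values of 6.7 occupy positions 2–3 → average rank (2+3)/2 = 2.5.
F has value 6.7 → rank 2.5.

2.5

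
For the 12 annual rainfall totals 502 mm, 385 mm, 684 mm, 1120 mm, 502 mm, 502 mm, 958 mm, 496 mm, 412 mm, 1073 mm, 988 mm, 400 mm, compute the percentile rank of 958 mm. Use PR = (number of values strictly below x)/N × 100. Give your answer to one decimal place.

66.7

N = 12.
Strictly below 958: 8. Equal to 958: 1.
PR = 8/12 × 100 = 66.7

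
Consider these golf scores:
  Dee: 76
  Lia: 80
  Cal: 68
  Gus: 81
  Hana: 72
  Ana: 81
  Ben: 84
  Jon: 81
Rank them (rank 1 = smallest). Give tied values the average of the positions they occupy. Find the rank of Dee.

Sorted (ascending): 68, 72, 76, 80, 81, 81, 81, 84
The 3 values of 81 occupy positions 5–7 → average rank 6.
Dee has value 76 → rank 3.

3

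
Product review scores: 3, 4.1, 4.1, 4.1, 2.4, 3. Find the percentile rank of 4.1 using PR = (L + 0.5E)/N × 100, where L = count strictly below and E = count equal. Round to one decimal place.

N = 6.
Strictly below 4.1: 3. Equal to 4.1: 3.
PR = (3 + 0.5·3)/6 × 100 = 75.0

75.0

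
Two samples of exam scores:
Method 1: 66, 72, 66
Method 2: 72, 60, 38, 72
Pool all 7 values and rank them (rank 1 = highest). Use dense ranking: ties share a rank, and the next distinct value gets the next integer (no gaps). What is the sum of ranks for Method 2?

9

Sorted (descending): 72, 72, 72, 66, 66, 60, 38
The 3 values of 72 share dense rank 1.
The 2 values of 66 share dense rank 2.
Remaining distinct values take the next consecutive integers.
Method 2 values → pooled ranks: 72→1, 60→3, 38→4, 72→1
Rank sum = 1 + 3 + 4 + 1 = 9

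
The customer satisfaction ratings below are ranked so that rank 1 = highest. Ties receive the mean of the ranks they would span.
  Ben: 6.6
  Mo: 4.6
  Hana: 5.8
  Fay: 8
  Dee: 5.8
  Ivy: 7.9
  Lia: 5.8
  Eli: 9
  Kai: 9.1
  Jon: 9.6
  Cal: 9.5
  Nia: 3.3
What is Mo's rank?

Sorted (descending): 9.6, 9.5, 9.1, 9, 8, 7.9, 6.6, 5.8, 5.8, 5.8, 4.6, 3.3
The 3 values of 5.8 occupy positions 8–10 → average rank 9.
Mo has value 4.6 → rank 11.

11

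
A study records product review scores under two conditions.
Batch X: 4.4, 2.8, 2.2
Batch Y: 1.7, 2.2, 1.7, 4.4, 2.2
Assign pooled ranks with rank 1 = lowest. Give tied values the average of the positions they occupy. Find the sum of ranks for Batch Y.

18.5

Sorted (ascending): 1.7, 1.7, 2.2, 2.2, 2.2, 2.8, 4.4, 4.4
The 2 values of 1.7 occupy positions 1–2 → average rank (1+2)/2 = 1.5.
The 3 values of 2.2 occupy positions 3–5 → average rank 4.
The 2 values of 4.4 occupy positions 7–8 → average rank (7+8)/2 = 7.5.
Batch Y values → pooled ranks: 1.7→1.5, 2.2→4, 1.7→1.5, 4.4→7.5, 2.2→4
Rank sum = 1.5 + 4 + 1.5 + 7.5 + 4 = 18.5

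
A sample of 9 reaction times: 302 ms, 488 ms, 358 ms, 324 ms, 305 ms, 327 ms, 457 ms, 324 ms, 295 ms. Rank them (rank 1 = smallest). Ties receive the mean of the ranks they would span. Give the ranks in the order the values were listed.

2, 9, 7, 4.5, 3, 6, 8, 4.5, 1

Sorted (ascending): 295, 302, 305, 324, 324, 327, 358, 457, 488
The 2 values of 324 occupy positions 4–5 → average rank (4+5)/2 = 4.5.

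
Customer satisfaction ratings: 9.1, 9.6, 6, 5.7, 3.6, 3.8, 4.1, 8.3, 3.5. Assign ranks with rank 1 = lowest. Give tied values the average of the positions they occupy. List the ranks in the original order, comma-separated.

8, 9, 6, 5, 2, 3, 4, 7, 1

Sorted (ascending): 3.5, 3.6, 3.8, 4.1, 5.7, 6, 8.3, 9.1, 9.6
No ties — each value takes its position as its rank.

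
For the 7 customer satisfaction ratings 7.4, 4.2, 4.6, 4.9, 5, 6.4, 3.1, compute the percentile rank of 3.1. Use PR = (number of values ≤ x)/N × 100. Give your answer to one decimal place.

N = 7.
Strictly below 3.1: 0. Equal to 3.1: 1.
PR = 1/7 × 100 = 14.3

14.3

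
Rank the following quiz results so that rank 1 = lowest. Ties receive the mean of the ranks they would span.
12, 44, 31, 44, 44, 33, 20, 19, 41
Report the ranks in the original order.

1, 8, 4, 8, 8, 5, 3, 2, 6

Sorted (ascending): 12, 19, 20, 31, 33, 41, 44, 44, 44
The 3 values of 44 occupy positions 7–9 → average rank 8.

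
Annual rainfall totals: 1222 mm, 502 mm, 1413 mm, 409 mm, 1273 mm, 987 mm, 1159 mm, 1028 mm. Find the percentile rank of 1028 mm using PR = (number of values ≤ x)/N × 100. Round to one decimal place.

N = 8.
Strictly below 1028: 3. Equal to 1028: 1.
PR = 4/8 × 100 = 50.0

50.0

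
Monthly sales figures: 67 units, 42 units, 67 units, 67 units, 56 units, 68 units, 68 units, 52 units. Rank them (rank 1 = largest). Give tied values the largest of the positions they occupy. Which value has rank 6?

Sorted (descending): 68, 68, 67, 67, 67, 56, 52, 42
The 2 values of 68 occupy positions 1–2 → each gets rank 2.
The 3 values of 67 occupy positions 3–5 → each gets rank 5.
Rank 6 → value 56.

56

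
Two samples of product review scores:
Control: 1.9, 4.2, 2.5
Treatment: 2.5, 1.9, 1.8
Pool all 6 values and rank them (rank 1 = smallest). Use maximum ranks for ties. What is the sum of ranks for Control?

14

Sorted (ascending): 1.8, 1.9, 1.9, 2.5, 2.5, 4.2
The 2 values of 1.9 occupy positions 2–3 → each gets rank 3.
The 2 values of 2.5 occupy positions 4–5 → each gets rank 5.
Control values → pooled ranks: 1.9→3, 4.2→6, 2.5→5
Rank sum = 3 + 6 + 5 = 14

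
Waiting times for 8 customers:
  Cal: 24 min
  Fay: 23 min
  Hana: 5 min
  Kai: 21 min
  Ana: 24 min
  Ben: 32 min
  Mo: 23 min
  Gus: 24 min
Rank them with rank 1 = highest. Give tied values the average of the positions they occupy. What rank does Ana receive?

3

Sorted (descending): 32, 24, 24, 24, 23, 23, 21, 5
The 3 values of 24 occupy positions 2–4 → average rank 3.
The 2 values of 23 occupy positions 5–6 → average rank (5+6)/2 = 5.5.
Ana has value 24 min → rank 3.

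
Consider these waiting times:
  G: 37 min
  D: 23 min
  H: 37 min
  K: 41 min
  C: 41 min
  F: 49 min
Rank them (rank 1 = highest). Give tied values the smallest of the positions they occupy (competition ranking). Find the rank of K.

2

Sorted (descending): 49, 41, 41, 37, 37, 23
The 2 values of 41 occupy positions 2–3 → each gets rank 2.
The 2 values of 37 occupy positions 4–5 → each gets rank 4.
K has value 41 min → rank 2.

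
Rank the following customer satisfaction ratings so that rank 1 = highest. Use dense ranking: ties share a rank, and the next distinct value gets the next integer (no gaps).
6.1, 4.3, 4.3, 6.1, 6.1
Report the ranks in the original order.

Sorted (descending): 6.1, 6.1, 6.1, 4.3, 4.3
The 3 values of 6.1 share dense rank 1.
The 2 values of 4.3 share dense rank 2.

1, 2, 2, 1, 1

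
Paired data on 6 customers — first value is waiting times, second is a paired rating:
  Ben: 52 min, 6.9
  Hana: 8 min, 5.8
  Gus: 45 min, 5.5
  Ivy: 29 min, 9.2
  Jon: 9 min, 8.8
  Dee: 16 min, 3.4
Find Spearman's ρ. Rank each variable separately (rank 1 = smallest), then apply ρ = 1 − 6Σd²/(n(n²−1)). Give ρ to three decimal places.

Ranks of variable 1: 6, 1, 5, 4, 2, 3
Ranks of variable 2: 4, 3, 2, 6, 5, 1
d = r₁ − r₂: 2, -2, 3, -2, -3, 2
d²: 4, 4, 9, 4, 9, 4; Σd² = 34
ρ = 1 − 6·34/(6·35) = 1 − 204/210 = 0.029

0.029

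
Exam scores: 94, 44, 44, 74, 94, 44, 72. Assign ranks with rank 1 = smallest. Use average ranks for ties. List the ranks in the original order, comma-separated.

Sorted (ascending): 44, 44, 44, 72, 74, 94, 94
The 3 values of 44 occupy positions 1–3 → average rank 2.
The 2 values of 94 occupy positions 6–7 → average rank (6+7)/2 = 6.5.

6.5, 2, 2, 5, 6.5, 2, 4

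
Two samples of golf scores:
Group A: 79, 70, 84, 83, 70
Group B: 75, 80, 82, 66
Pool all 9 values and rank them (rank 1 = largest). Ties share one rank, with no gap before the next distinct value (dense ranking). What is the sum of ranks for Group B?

Sorted (descending): 84, 83, 82, 80, 79, 75, 70, 70, 66
The 2 values of 70 share dense rank 7.
Remaining distinct values take the next consecutive integers.
Group B values → pooled ranks: 75→6, 80→4, 82→3, 66→8
Rank sum = 6 + 4 + 3 + 8 = 21

21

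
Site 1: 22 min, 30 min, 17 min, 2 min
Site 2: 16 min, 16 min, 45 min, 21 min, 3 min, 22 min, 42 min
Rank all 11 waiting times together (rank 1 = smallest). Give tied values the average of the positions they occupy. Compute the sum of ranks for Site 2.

43.5

Sorted (ascending): 2, 3, 16, 16, 17, 21, 22, 22, 30, 42, 45
The 2 values of 16 occupy positions 3–4 → average rank (3+4)/2 = 3.5.
The 2 values of 22 occupy positions 7–8 → average rank (7+8)/2 = 7.5.
Site 2 values → pooled ranks: 16→3.5, 16→3.5, 45→11, 21→6, 3→2, 22→7.5, 42→10
Rank sum = 3.5 + 3.5 + 11 + 6 + 2 + 7.5 + 10 = 43.5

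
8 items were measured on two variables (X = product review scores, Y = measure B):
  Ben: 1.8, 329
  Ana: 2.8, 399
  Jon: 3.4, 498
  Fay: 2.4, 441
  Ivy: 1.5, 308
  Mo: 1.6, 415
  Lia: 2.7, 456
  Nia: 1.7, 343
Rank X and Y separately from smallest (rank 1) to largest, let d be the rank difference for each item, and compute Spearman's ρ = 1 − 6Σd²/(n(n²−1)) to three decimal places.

0.714

Ranks of variable 1: 4, 7, 8, 5, 1, 2, 6, 3
Ranks of variable 2: 2, 4, 8, 6, 1, 5, 7, 3
d = r₁ − r₂: 2, 3, 0, -1, 0, -3, -1, 0
d²: 4, 9, 0, 1, 0, 9, 1, 0; Σd² = 24
ρ = 1 − 6·24/(8·63) = 1 − 144/504 = 0.714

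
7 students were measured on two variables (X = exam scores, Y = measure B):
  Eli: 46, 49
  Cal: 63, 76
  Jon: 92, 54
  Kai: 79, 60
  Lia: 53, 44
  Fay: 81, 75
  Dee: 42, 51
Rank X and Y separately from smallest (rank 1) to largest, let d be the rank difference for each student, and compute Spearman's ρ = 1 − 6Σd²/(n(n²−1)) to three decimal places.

0.536

Ranks of variable 1: 2, 4, 7, 5, 3, 6, 1
Ranks of variable 2: 2, 7, 4, 5, 1, 6, 3
d = r₁ − r₂: 0, -3, 3, 0, 2, 0, -2
d²: 0, 9, 9, 0, 4, 0, 4; Σd² = 26
ρ = 1 − 6·26/(7·48) = 1 − 156/336 = 0.536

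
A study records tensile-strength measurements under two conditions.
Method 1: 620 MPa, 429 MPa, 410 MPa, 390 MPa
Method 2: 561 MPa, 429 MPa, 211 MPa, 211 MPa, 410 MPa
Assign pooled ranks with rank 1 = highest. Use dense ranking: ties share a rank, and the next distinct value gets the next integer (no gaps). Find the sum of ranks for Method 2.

Sorted (descending): 620, 561, 429, 429, 410, 410, 390, 211, 211
The 2 values of 429 share dense rank 3.
The 2 values of 410 share dense rank 4.
The 2 values of 211 share dense rank 6.
Remaining distinct values take the next consecutive integers.
Method 2 values → pooled ranks: 561→2, 429→3, 211→6, 211→6, 410→4
Rank sum = 2 + 3 + 6 + 6 + 4 = 21

21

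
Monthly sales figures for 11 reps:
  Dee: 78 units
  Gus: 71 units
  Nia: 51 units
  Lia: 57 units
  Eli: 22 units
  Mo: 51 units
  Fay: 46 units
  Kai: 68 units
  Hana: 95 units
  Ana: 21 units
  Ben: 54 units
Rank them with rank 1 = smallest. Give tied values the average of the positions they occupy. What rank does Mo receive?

4.5

Sorted (ascending): 21, 22, 46, 51, 51, 54, 57, 68, 71, 78, 95
The 2 values of 51 occupy positions 4–5 → average rank (4+5)/2 = 4.5.
Mo has value 51 units → rank 4.5.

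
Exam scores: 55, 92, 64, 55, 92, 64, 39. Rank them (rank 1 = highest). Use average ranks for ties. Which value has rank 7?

39

Sorted (descending): 92, 92, 64, 64, 55, 55, 39
The 2 values of 92 occupy positions 1–2 → average rank (1+2)/2 = 1.5.
The 2 values of 64 occupy positions 3–4 → average rank (3+4)/2 = 3.5.
The 2 values of 55 occupy positions 5–6 → average rank (5+6)/2 = 5.5.
Rank 7 → value 39.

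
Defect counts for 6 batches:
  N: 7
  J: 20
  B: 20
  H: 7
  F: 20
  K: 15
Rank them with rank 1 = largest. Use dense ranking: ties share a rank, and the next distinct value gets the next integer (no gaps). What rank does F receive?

Sorted (descending): 20, 20, 20, 15, 7, 7
The 3 values of 20 share dense rank 1.
The 2 values of 7 share dense rank 3.
Remaining distinct values take the next consecutive integers.
F has value 20 → rank 1.

1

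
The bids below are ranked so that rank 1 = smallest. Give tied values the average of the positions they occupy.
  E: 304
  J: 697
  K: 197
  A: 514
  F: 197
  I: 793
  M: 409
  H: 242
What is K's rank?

Sorted (ascending): 197, 197, 242, 304, 409, 514, 697, 793
The 2 values of 197 occupy positions 1–2 → average rank (1+2)/2 = 1.5.
K has value 197 → rank 1.5.

1.5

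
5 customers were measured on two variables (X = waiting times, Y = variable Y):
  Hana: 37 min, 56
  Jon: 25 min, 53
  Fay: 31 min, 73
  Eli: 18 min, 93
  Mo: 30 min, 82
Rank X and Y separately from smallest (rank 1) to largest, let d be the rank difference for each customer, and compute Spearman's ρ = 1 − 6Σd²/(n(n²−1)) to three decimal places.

-0.400

Ranks of variable 1: 5, 2, 4, 1, 3
Ranks of variable 2: 2, 1, 3, 5, 4
d = r₁ − r₂: 3, 1, 1, -4, -1
d²: 9, 1, 1, 16, 1; Σd² = 28
ρ = 1 − 6·28/(5·24) = 1 − 168/120 = -0.400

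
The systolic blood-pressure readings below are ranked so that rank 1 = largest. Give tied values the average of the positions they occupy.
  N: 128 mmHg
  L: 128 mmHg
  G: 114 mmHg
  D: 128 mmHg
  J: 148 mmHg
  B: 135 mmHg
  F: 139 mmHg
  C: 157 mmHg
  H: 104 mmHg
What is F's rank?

3

Sorted (descending): 157, 148, 139, 135, 128, 128, 128, 114, 104
The 3 values of 128 occupy positions 5–7 → average rank 6.
F has value 139 mmHg → rank 3.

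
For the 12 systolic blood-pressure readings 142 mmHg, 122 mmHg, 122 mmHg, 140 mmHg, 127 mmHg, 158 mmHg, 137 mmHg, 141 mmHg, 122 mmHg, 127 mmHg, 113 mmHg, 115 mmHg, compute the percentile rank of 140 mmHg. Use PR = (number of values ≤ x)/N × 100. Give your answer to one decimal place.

75.0

N = 12.
Strictly below 140: 8. Equal to 140: 1.
PR = 9/12 × 100 = 75.0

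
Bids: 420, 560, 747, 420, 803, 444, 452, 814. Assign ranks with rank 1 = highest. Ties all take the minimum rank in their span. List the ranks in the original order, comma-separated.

7, 4, 3, 7, 2, 6, 5, 1

Sorted (descending): 814, 803, 747, 560, 452, 444, 420, 420
The 2 values of 420 occupy positions 7–8 → each gets rank 7.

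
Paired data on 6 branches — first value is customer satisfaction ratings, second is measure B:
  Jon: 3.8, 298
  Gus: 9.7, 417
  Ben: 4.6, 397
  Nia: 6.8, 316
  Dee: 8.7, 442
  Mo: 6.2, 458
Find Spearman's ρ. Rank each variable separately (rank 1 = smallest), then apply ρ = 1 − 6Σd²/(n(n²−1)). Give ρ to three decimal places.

0.486

Ranks of variable 1: 1, 6, 2, 4, 5, 3
Ranks of variable 2: 1, 4, 3, 2, 5, 6
d = r₁ − r₂: 0, 2, -1, 2, 0, -3
d²: 0, 4, 1, 4, 0, 9; Σd² = 18
ρ = 1 − 6·18/(6·35) = 1 − 108/210 = 0.486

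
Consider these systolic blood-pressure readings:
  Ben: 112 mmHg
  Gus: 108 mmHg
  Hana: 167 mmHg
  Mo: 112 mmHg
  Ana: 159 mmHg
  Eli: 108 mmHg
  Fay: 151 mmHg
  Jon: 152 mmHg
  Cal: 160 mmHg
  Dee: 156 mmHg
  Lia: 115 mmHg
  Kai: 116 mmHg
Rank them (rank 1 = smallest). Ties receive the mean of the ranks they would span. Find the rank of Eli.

1.5

Sorted (ascending): 108, 108, 112, 112, 115, 116, 151, 152, 156, 159, 160, 167
The 2 values of 108 occupy positions 1–2 → average rank (1+2)/2 = 1.5.
The 2 values of 112 occupy positions 3–4 → average rank (3+4)/2 = 3.5.
Eli has value 108 mmHg → rank 1.5.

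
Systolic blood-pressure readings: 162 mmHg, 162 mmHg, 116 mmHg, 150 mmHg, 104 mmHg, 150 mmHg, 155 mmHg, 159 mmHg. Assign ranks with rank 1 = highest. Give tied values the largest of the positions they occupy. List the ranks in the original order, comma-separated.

Sorted (descending): 162, 162, 159, 155, 150, 150, 116, 104
The 2 values of 162 occupy positions 1–2 → each gets rank 2.
The 2 values of 150 occupy positions 5–6 → each gets rank 6.

2, 2, 7, 6, 8, 6, 4, 3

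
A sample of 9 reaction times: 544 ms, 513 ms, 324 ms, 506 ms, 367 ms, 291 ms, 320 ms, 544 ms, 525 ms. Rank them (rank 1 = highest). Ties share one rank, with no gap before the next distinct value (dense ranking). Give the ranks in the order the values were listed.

1, 3, 6, 4, 5, 8, 7, 1, 2

Sorted (descending): 544, 544, 525, 513, 506, 367, 324, 320, 291
The 2 values of 544 share dense rank 1.
Remaining distinct values take the next consecutive integers.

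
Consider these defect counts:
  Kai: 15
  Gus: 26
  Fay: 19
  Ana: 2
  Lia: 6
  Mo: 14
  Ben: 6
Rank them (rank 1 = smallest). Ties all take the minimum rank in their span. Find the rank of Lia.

2

Sorted (ascending): 2, 6, 6, 14, 15, 19, 26
The 2 values of 6 occupy positions 2–3 → each gets rank 2.
Lia has value 6 → rank 2.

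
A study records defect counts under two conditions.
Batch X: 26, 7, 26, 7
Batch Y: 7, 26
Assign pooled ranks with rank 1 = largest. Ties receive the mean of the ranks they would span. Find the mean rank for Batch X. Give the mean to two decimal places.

3.50

Sorted (descending): 26, 26, 26, 7, 7, 7
The 3 values of 26 occupy positions 1–3 → average rank 2.
The 3 values of 7 occupy positions 4–6 → average rank 5.
Batch X values → pooled ranks: 26→2, 7→5, 26→2, 7→5
Mean rank = (2 + 5 + 2 + 5) / 4 = 3.50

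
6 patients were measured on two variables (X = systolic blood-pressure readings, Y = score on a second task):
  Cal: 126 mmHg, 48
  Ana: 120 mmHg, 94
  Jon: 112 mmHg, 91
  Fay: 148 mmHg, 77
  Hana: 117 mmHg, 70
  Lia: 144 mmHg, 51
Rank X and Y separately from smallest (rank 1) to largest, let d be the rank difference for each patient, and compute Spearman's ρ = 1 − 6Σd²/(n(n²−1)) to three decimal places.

Ranks of variable 1: 4, 3, 1, 6, 2, 5
Ranks of variable 2: 1, 6, 5, 4, 3, 2
d = r₁ − r₂: 3, -3, -4, 2, -1, 3
d²: 9, 9, 16, 4, 1, 9; Σd² = 48
ρ = 1 − 6·48/(6·35) = 1 − 288/210 = -0.371

-0.371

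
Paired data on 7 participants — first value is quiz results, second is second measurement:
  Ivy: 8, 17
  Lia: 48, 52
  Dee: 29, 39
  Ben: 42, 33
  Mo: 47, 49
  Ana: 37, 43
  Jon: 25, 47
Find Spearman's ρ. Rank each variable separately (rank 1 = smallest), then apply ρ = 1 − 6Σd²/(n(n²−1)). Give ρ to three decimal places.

Ranks of variable 1: 1, 7, 3, 5, 6, 4, 2
Ranks of variable 2: 1, 7, 3, 2, 6, 4, 5
d = r₁ − r₂: 0, 0, 0, 3, 0, 0, -3
d²: 0, 0, 0, 9, 0, 0, 9; Σd² = 18
ρ = 1 − 6·18/(7·48) = 1 − 108/336 = 0.679

0.679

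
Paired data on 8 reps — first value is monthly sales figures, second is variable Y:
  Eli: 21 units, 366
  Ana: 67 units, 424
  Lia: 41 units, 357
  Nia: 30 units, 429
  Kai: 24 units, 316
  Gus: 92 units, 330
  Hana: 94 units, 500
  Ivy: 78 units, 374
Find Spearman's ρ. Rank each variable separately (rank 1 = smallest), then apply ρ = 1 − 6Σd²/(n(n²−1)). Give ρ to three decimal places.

Ranks of variable 1: 1, 5, 4, 3, 2, 7, 8, 6
Ranks of variable 2: 4, 6, 3, 7, 1, 2, 8, 5
d = r₁ − r₂: -3, -1, 1, -4, 1, 5, 0, 1
d²: 9, 1, 1, 16, 1, 25, 0, 1; Σd² = 54
ρ = 1 − 6·54/(8·63) = 1 − 324/504 = 0.357

0.357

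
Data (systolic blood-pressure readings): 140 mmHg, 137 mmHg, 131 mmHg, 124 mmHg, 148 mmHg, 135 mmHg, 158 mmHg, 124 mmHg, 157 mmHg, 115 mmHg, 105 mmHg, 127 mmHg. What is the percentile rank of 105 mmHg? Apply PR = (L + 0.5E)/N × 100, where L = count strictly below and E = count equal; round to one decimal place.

N = 12.
Strictly below 105: 0. Equal to 105: 1.
PR = (0 + 0.5·1)/12 × 100 = 4.2

4.2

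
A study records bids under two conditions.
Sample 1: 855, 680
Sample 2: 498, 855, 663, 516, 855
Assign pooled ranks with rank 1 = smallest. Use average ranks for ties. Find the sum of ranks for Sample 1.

10

Sorted (ascending): 498, 516, 663, 680, 855, 855, 855
The 3 values of 855 occupy positions 5–7 → average rank 6.
Sample 1 values → pooled ranks: 855→6, 680→4
Rank sum = 6 + 4 = 10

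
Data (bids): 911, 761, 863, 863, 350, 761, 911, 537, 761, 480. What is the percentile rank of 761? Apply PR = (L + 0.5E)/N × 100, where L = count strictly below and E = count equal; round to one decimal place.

45.0

N = 10.
Strictly below 761: 3. Equal to 761: 3.
PR = (3 + 0.5·3)/10 × 100 = 45.0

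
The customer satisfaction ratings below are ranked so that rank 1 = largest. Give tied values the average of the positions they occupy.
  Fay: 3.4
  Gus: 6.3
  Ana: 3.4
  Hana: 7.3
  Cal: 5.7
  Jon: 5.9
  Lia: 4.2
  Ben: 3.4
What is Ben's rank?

Sorted (descending): 7.3, 6.3, 5.9, 5.7, 4.2, 3.4, 3.4, 3.4
The 3 values of 3.4 occupy positions 6–8 → average rank 7.
Ben has value 3.4 → rank 7.

7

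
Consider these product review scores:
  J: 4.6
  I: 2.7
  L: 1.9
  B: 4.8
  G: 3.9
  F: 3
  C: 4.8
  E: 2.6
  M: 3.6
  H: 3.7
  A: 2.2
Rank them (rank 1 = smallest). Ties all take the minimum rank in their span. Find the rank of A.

2

Sorted (ascending): 1.9, 2.2, 2.6, 2.7, 3, 3.6, 3.7, 3.9, 4.6, 4.8, 4.8
The 2 values of 4.8 occupy positions 10–11 → each gets rank 10.
A has value 2.2 → rank 2.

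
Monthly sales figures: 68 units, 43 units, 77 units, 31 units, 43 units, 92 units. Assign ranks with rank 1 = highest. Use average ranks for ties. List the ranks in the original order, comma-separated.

3, 4.5, 2, 6, 4.5, 1

Sorted (descending): 92, 77, 68, 43, 43, 31
The 2 values of 43 occupy positions 4–5 → average rank (4+5)/2 = 4.5.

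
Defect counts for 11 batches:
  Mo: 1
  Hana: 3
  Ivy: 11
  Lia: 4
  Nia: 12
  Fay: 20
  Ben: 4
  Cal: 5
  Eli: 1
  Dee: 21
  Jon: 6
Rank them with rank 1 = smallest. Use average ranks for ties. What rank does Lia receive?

Sorted (ascending): 1, 1, 3, 4, 4, 5, 6, 11, 12, 20, 21
The 2 values of 1 occupy positions 1–2 → average rank (1+2)/2 = 1.5.
The 2 values of 4 occupy positions 4–5 → average rank (4+5)/2 = 4.5.
Lia has value 4 → rank 4.5.

4.5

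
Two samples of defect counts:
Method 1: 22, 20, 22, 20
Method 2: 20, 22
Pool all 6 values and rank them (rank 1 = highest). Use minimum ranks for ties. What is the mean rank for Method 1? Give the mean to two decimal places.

2.50

Sorted (descending): 22, 22, 22, 20, 20, 20
The 3 values of 22 occupy positions 1–3 → each gets rank 1.
The 3 values of 20 occupy positions 4–6 → each gets rank 4.
Method 1 values → pooled ranks: 22→1, 20→4, 22→1, 20→4
Mean rank = (1 + 4 + 1 + 4) / 4 = 2.50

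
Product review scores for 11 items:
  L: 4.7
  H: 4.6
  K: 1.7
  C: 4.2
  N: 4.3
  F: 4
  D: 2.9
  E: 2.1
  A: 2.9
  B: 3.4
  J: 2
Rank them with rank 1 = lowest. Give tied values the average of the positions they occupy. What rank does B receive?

6

Sorted (ascending): 1.7, 2, 2.1, 2.9, 2.9, 3.4, 4, 4.2, 4.3, 4.6, 4.7
The 2 values of 2.9 occupy positions 4–5 → average rank (4+5)/2 = 4.5.
B has value 3.4 → rank 6.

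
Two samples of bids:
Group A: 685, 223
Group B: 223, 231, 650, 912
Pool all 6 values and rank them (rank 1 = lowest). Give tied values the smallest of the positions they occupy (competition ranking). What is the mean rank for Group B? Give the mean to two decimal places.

Sorted (ascending): 223, 223, 231, 650, 685, 912
The 2 values of 223 occupy positions 1–2 → each gets rank 1.
Group B values → pooled ranks: 223→1, 231→3, 650→4, 912→6
Mean rank = (1 + 3 + 4 + 6) / 4 = 3.50

3.50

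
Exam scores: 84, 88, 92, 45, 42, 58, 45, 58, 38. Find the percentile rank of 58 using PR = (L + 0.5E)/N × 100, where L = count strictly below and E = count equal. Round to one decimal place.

N = 9.
Strictly below 58: 4. Equal to 58: 2.
PR = (4 + 0.5·2)/9 × 100 = 55.6

55.6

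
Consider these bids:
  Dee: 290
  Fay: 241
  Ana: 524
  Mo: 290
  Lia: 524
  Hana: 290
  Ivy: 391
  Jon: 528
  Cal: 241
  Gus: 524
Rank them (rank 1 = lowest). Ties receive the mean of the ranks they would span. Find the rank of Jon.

10

Sorted (ascending): 241, 241, 290, 290, 290, 391, 524, 524, 524, 528
The 2 values of 241 occupy positions 1–2 → average rank (1+2)/2 = 1.5.
The 3 values of 290 occupy positions 3–5 → average rank 4.
The 3 values of 524 occupy positions 7–9 → average rank 8.
Jon has value 528 → rank 10.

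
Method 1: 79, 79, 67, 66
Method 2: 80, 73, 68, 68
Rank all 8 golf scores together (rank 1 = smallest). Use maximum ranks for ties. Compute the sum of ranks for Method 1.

17

Sorted (ascending): 66, 67, 68, 68, 73, 79, 79, 80
The 2 values of 68 occupy positions 3–4 → each gets rank 4.
The 2 values of 79 occupy positions 6–7 → each gets rank 7.
Method 1 values → pooled ranks: 79→7, 79→7, 67→2, 66→1
Rank sum = 7 + 7 + 2 + 1 = 17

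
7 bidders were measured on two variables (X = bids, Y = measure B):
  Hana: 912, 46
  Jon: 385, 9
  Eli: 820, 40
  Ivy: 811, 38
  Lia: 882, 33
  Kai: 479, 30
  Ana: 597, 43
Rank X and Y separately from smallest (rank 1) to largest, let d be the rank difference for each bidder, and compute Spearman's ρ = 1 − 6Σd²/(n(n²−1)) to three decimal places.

0.679

Ranks of variable 1: 7, 1, 5, 4, 6, 2, 3
Ranks of variable 2: 7, 1, 5, 4, 3, 2, 6
d = r₁ − r₂: 0, 0, 0, 0, 3, 0, -3
d²: 0, 0, 0, 0, 9, 0, 9; Σd² = 18
ρ = 1 − 6·18/(7·48) = 1 − 108/336 = 0.679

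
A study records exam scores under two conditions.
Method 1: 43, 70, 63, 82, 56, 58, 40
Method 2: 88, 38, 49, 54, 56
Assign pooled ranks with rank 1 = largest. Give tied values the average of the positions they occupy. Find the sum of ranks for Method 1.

Sorted (descending): 88, 82, 70, 63, 58, 56, 56, 54, 49, 43, 40, 38
The 2 values of 56 occupy positions 6–7 → average rank (6+7)/2 = 6.5.
Method 1 values → pooled ranks: 43→10, 70→3, 63→4, 82→2, 56→6.5, 58→5, 40→11
Rank sum = 10 + 3 + 4 + 2 + 6.5 + 5 + 11 = 41.5

41.5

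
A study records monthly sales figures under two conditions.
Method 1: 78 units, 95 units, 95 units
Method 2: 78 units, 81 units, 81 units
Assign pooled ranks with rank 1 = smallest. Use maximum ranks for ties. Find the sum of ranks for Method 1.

14

Sorted (ascending): 78, 78, 81, 81, 95, 95
The 2 values of 78 occupy positions 1–2 → each gets rank 2.
The 2 values of 81 occupy positions 3–4 → each gets rank 4.
The 2 values of 95 occupy positions 5–6 → each gets rank 6.
Method 1 values → pooled ranks: 78→2, 95→6, 95→6
Rank sum = 2 + 6 + 6 = 14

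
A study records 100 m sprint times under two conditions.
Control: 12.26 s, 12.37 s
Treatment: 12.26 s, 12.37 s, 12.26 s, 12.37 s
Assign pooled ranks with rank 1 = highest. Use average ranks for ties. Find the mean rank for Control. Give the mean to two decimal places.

Sorted (descending): 12.37, 12.37, 12.37, 12.26, 12.26, 12.26
The 3 values of 12.37 occupy positions 1–3 → average rank 2.
The 3 values of 12.26 occupy positions 4–6 → average rank 5.
Control values → pooled ranks: 12.26→5, 12.37→2
Mean rank = (5 + 2) / 2 = 3.50

3.50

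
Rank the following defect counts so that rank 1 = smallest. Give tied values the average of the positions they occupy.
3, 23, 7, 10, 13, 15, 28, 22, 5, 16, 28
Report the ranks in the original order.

1, 9, 3, 4, 5, 6, 10.5, 8, 2, 7, 10.5

Sorted (ascending): 3, 5, 7, 10, 13, 15, 16, 22, 23, 28, 28
The 2 values of 28 occupy positions 10–11 → average rank (10+11)/2 = 10.5.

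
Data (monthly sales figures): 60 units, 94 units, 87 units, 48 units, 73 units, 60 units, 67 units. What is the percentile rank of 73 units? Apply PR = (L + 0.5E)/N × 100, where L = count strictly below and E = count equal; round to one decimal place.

64.3

N = 7.
Strictly below 73: 4. Equal to 73: 1.
PR = (4 + 0.5·1)/7 × 100 = 64.3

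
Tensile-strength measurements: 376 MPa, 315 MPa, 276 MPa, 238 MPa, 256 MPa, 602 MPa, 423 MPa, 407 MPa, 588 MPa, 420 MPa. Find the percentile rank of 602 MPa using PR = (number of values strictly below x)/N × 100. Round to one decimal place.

90.0

N = 10.
Strictly below 602: 9. Equal to 602: 1.
PR = 9/10 × 100 = 90.0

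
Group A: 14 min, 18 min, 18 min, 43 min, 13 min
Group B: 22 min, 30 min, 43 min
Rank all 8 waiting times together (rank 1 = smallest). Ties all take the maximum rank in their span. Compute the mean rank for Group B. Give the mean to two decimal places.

Sorted (ascending): 13, 14, 18, 18, 22, 30, 43, 43
The 2 values of 18 occupy positions 3–4 → each gets rank 4.
The 2 values of 43 occupy positions 7–8 → each gets rank 8.
Group B values → pooled ranks: 22→5, 30→6, 43→8
Mean rank = (5 + 6 + 8) / 3 = 6.33

6.33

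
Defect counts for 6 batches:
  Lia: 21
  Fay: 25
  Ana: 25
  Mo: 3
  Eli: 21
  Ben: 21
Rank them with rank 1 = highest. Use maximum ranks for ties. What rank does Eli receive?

Sorted (descending): 25, 25, 21, 21, 21, 3
The 2 values of 25 occupy positions 1–2 → each gets rank 2.
The 3 values of 21 occupy positions 3–5 → each gets rank 5.
Eli has value 21 → rank 5.

5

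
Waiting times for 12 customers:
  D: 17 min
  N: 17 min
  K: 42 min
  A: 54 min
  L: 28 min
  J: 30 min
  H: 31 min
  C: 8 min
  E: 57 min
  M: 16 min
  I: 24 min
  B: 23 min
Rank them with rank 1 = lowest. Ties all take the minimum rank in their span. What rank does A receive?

Sorted (ascending): 8, 16, 17, 17, 23, 24, 28, 30, 31, 42, 54, 57
The 2 values of 17 occupy positions 3–4 → each gets rank 3.
A has value 54 min → rank 11.

11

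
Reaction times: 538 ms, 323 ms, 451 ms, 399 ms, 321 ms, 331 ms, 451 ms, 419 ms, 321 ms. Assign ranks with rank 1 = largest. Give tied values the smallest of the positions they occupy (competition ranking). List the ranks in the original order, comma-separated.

1, 7, 2, 5, 8, 6, 2, 4, 8

Sorted (descending): 538, 451, 451, 419, 399, 331, 323, 321, 321
The 2 values of 451 occupy positions 2–3 → each gets rank 2.
The 2 values of 321 occupy positions 8–9 → each gets rank 8.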